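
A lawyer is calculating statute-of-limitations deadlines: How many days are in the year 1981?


Year: 1981
Check leap year rules:
Divisible by 4? No
1981 is not a leap year
Days: 365

365


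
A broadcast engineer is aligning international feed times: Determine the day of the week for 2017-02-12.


Date: 2017-02-12
January 1, 2017 is a Sunday
Day of year: 43
Offset from Jan 1: 42 days
42 mod 7 = 0
Result: Sunday

Sunday


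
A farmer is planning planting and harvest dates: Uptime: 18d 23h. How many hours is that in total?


Days: 18
Extra hours: 23
Hours per day: 24
Days to hours: 18 x 24 = 432
Total: 432 + 23 = 455

455


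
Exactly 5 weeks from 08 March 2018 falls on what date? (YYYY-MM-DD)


Start: 2018-03-08
Weeks to add: 5
Convert to days: 5 x 7 = 35 days
Add 35 days to 2018-03-08
Result: 2018-04-12

2018-04-12


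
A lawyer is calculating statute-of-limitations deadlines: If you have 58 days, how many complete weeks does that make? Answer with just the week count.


Total days: 58
Days per week: 7
Division: 58 / 7 = 8 remainder 2
Complete weeks: 8
Remaining days: 2

8


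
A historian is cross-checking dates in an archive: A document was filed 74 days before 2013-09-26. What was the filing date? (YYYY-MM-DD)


Start: 2013-09-26
Subtracting 74 days
Days already passed in September: 26
After going back through September: 48 more days to subtract
August 2013: 31 days, 17 remaining
July 2013 has 31 days, need 17
Result: 2013-07-14

2013-07-14


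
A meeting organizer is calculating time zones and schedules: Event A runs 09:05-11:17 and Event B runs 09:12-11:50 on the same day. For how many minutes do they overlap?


Interval A: [545, 677] minutes from midnight
Interval B: [552, 710] minutes from midnight
Overlap start = max(545, 552) = 552
Overlap end = min(677, 710) = 677
Overlap = 677 - 552 = 125 minutes

125


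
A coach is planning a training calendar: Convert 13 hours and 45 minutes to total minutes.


Hours: 13
Minutes: 45
Convert hours to minutes: 13 x 60 = 780
Add remaining minutes: 780 + 45 = 825

825


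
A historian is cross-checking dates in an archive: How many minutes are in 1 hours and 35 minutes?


Hours: 1
Extra minutes: 35
Minutes per hour: 60
Hours to minutes: 1 x 60 = 60
Total: 60 + 35 = 95

95


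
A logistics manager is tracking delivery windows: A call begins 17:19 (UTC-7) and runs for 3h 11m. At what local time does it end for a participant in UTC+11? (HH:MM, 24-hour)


Start: 17:19 in UTC-7
Step 1 - add duration:
  minutes: 19 + 11 = 30
  hours: 17 + 3 + 0 = 20
  end in UTC-7: 20:30
Step 2 - convert UTC-7 -> UTC+11:
  offset difference: 11 - (-7) = 18 hours
  20 + (18) = 38 -> mod 24 = 14
Result: 14:30 in UTC+11

14:30


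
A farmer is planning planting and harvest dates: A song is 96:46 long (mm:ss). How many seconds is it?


Minutes: 96
Extra seconds: 46
Seconds per minute: 60
Minutes to seconds: 96 x 60 = 5760
Total: 5760 + 46 = 5806

5806


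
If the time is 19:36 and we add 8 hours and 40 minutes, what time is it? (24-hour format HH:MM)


Start time: 19:36
Adding: 8 hours 40 minutes
Minutes: 36 + 40 = 76
Minute overflow: 76 >= 60, so carry 1 hour, minutes = 16
Hours: 19 + 8 + 1 = 28
Hour wraparound: 28 mod 24 = 4
Result: 04:16

04:16


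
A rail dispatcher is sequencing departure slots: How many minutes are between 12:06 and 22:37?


Start time: 12:06 = 726 minutes from midnight
End time: 22:37 = 1357 minutes from midnight
Difference: 1357 - 726 = 631 minutes
That is 10 hours and 31 minutes

631


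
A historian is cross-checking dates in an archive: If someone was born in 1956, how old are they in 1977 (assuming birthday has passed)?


Birth year: 1956
Current year: 1977
Age = current year - birth year
Age = 1977 - 1956 = 21

21


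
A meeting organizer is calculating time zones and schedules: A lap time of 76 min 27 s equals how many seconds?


Minutes: 76
Seconds: 27
Convert minutes to seconds: 76 x 60 = 4560
Add remaining seconds: 4560 + 27 = 4587

4587


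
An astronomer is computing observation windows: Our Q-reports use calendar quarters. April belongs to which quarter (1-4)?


Month: April (month 4)
Q1: January-March (months 1-3)
Q2: April-June (months 4-6)
Q3: July-September (months 7-9)
Q4: October-December (months 10-12)
Month 4 falls in Q2

2


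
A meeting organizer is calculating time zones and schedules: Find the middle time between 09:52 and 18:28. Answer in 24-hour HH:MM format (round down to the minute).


Start time: 09:52 = 592 minutes from midnight
End time: 18:28 = 1108 minutes from midnight
Sum: 592 + 1108 = 1700
Midpoint: 1700 / 2 = 850 minutes
Convert: 850 / 60 = 14 hours, 10 minutes
Result: 14:10

14:10


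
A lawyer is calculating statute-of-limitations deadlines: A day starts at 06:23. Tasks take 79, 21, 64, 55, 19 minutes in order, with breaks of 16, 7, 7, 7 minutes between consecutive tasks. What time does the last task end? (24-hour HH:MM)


Start: 06:23 = 383 min from midnight
  after task 1 (79 min): 07:42
  after break (16 min): 07:58
  after task 2 (21 min): 08:19
  after break (7 min): 08:26
  after task 3 (64 min): 09:30
  after break (7 min): 09:37
  after task 4 (55 min): 10:32
  after break (7 min): 10:39
  after task 5 (19 min): 10:58
Total elapsed: 275 minutes
End time: 10:58

10:58


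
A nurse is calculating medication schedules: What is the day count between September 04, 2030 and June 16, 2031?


Start date: 2030-09-04
End date: 2031-06-16
Sep 2030: +27 days
Oct 2030: +31 days
Nov 2030: +30 days
... (7 more months)
Total: 285 days

285


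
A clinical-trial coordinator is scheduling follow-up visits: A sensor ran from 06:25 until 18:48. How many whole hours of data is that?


Start: 06:25
End: 18:48
Hour difference: 18 - 6 = 12 hours
Minute difference: 48 - 25 = 23 minutes
Total minutes: 743
Complete hours: 743 / 60 = 12 (remainder 23)

12


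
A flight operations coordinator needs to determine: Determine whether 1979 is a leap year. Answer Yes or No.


Year: 1979
Divisible by 4? 1979 / 4 = 494.75 -> No
Not divisible by 4, so NOT a leap year

No


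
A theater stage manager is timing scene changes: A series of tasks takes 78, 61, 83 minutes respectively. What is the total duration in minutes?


Durations: 78, 61, 83
Running sum: 78
+ 61 = 139
+ 83 = 222
Total duration: 222 minutes
That is 3 hours and 42 minutes

222


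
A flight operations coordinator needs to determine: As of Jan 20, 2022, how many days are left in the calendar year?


Start: January 20, 2022
End: December 31, 2022
Days left in January: 11
February: 28
March: 31
April: 30
May: 31
... plus remaining months
Sum of remaining months: 334
Total: 11 + 334 = 345

345


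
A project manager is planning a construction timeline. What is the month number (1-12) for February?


Calendar month order:
1. January
2. February <--
3. March
February is month number 2

2


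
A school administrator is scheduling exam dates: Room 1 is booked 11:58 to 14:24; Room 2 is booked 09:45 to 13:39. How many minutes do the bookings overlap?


Interval A: [718, 864] minutes from midnight
Interval B: [585, 819] minutes from midnight
Overlap start = max(718, 585) = 718
Overlap end = min(864, 819) = 819
Overlap = 819 - 718 = 101 minutes

101


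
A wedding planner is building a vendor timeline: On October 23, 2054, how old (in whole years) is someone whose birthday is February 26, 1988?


Birth: 1988-02-26
Reference: 2054-10-23
Year difference: 2054 - 1988 = 66
Has birthday (02-26) occurred by 10-23? Yes
Age in full years: 66

66


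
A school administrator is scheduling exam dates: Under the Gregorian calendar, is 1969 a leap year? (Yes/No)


Year: 1969
Divisible by 4? 1969 / 4 = 492.25 -> No
Not divisible by 4, so NOT a leap year

No


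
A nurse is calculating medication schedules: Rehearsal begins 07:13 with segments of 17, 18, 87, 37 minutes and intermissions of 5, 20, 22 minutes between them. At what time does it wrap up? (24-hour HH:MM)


Start: 07:13 = 433 min from midnight
  after task 1 (17 min): 07:30
  after break (5 min): 07:35
  after task 2 (18 min): 07:53
  after break (20 min): 08:13
  after task 3 (87 min): 09:40
  after break (22 min): 10:02
  after task 4 (37 min): 10:39
Total elapsed: 206 minutes
End time: 10:39

10:39


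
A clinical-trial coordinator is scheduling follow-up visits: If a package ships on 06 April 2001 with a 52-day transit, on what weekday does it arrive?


Start: 2001-04-06 (Friday)
Step 1 - find target date: add 52 days
  2001-04-06 + 52 days = 2001-05-28
Step 2 - day of week:
  52 mod 7 = 3
  Friday + 3 days -> Monday
Result: Monday (2001-05-28)

Monday


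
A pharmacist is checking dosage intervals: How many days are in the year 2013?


Year: 2013
Check leap year rules:
Divisible by 4? No
2013 is not a leap year
Days: 365

365


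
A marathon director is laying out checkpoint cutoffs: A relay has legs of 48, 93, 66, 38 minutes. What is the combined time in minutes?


Durations: 48, 93, 66, 38
Running sum: 48
+ 93 = 141
+ 66 = 207
+ 38 = 245
Total duration: 245 minutes
That is 4 hours and 5 minutes

245


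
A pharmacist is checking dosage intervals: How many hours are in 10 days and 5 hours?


Days: 10
Extra hours: 5
Hours per day: 24
Days to hours: 10 x 24 = 240
Total: 240 + 5 = 245

245


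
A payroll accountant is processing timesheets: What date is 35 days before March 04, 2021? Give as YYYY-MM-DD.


Start: 2021-03-04
Subtracting 35 days
Days already passed in March: 4
After going back through March: 31 more days to subtract
February 2021: 28 days, 3 remaining
January 2021 has 31 days, need 3
Result: 2021-01-28

2021-01-28


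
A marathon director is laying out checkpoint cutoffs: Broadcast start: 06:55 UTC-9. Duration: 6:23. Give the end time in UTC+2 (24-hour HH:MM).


Start: 06:55 in UTC-9
Step 1 - add duration:
  minutes: 55 + 23 = 78 (carry 1h)
  hours: 6 + 6 + 1 = 13
  end in UTC-9: 13:18
Step 2 - convert UTC-9 -> UTC+2:
  offset difference: 2 - (-9) = 11 hours
  13 + (11) = 24 -> mod 24 = 0
Result: 00:18 in UTC+2

00:18


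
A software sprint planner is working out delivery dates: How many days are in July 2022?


Month: July
Year: 2022
July is a 31-day month
Total: 31 days

31


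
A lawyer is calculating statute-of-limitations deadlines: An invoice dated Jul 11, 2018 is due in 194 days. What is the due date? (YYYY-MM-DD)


Start: 2018-07-11
Adding 194 days
Days remaining in July: 20
After July: 174 days still to add
August 2018: 31 days, 143 remaining
September 2018: 30 days, 113 remaining
October 2018: 31 days, 82 remaining
November 2018: 30 days, 52 remaining
Result: 2019-01-21

2019-01-21


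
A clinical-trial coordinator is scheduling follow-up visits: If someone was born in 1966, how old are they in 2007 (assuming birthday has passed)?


Birth year: 1966
Current year: 2007
Age = current year - birth year
Age = 2007 - 1966 = 41

41


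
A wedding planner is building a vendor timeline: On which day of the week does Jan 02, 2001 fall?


Date: 2001-01-02
January 1, 2001 is a Monday
Day of year: 2
Offset from Jan 1: 1 days
1 mod 7 = 1
Result: Tuesday

Tuesday


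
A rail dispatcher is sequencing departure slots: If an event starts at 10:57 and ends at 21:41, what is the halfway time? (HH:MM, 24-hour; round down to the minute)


Start time: 10:57 = 657 minutes from midnight
End time: 21:41 = 1301 minutes from midnight
Sum: 657 + 1301 = 1958
Midpoint: 1958 / 2 = 979 minutes
Convert: 979 / 60 = 16 hours, 19 minutes
Result: 16:19

16:19


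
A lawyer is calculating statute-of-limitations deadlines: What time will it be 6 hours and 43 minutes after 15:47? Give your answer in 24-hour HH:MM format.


Start time: 15:47
Adding: 6 hours 43 minutes
Minutes: 47 + 43 = 90
Minute overflow: 90 >= 60, so carry 1 hour, minutes = 30
Hours: 15 + 6 + 1 = 22
Result: 22:30

22:30


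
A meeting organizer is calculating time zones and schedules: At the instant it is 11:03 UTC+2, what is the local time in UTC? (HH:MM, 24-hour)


Local time: 11:03 at UTC+2 (offset 2h)
Target zone: UTC (offset 0h)
Difference: 0 - (2) = -2 hours
Calculation: 11 + (-2) = 9
Result: 09:03

09:03


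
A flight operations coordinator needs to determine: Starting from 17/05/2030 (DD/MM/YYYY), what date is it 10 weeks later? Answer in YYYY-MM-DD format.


Start: 2030-05-17
Weeks to add: 10
Convert to days: 10 x 7 = 70 days
Add 70 days to 2030-05-17
Result: 2030-07-26

2030-07-26


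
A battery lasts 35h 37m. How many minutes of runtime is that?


Hours: 35
Extra minutes: 37
Minutes per hour: 60
Hours to minutes: 35 x 60 = 2100
Total: 2100 + 37 = 2137

2137


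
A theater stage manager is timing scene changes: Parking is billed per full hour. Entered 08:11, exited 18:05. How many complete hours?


Start: 08:11
End: 18:05
Hour difference: 18 - 8 = 10 hours
Minute difference: 5 - 11 = -6 minutes
Total minutes: 594
Complete hours: 594 / 60 = 9 (remainder 54)

9


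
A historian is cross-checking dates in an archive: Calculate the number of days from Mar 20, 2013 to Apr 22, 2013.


Start date: 2013-03-20
End date: 2013-04-22
Mar 2013: +12 days
Apr 2013: +21 days
Total: 33 days

33


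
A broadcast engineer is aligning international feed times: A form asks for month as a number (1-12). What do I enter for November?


Calendar month order:
10. October
11. November <--
12. December
November is month number 11

11


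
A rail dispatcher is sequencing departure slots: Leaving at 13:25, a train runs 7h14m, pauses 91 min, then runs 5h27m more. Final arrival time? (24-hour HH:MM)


Depart: 13:25
Leg 1: +434 min -> 20:39
Layover: +91 min -> 22:10
Leg 2: +327 min -> 03:37
Total travel: 852 minutes = 14h 12m
Arrival: 03:37

03:37


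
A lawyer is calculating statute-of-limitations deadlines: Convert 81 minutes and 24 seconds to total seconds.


Minutes: 81
Extra seconds: 24
Seconds per minute: 60
Minutes to seconds: 81 x 60 = 4860
Total: 4860 + 24 = 4884

4884


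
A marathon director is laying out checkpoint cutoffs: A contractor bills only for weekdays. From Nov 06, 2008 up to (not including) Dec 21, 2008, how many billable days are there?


Start: 2008-11-06 (Thursday)
End (exclusive): 2008-12-21 (Sunday)
Total calendar days: 45
Full weeks: 45 // 7 = 6 -> 30 weekdays
Remaining 3 days starting on Thursday:
  Thu(w), Fri(w), Sat(-) -> 2 weekdays
Total business days: 30 + 2 = 32

32


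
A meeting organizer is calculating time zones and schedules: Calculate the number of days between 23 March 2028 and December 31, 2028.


Start: March 23, 2028
End: December 31, 2028
Days left in March: 8
April: 30
May: 31
June: 30
July: 31
... plus remaining months
Sum of remaining months: 275
Total: 8 + 275 = 283

283


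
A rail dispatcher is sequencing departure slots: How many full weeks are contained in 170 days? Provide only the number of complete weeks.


Total days: 170
Days per week: 7
Division: 170 / 7 = 24 remainder 2
Complete weeks: 24
Remaining days: 2

24


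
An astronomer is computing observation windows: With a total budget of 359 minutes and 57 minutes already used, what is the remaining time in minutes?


Total budget: 359 minutes
Time used: 57 minutes
Remaining: 359 - 57 = 302 minutes
Percent used: 15.9%
Percent remaining: 84.1%

302


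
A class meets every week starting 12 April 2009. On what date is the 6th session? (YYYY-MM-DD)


First occurrence: 2009-04-12 (occurrence 1)
Each occurrence is 7 days after the previous.
Occurrence 6 is 5 weeks after the first.
5 weeks = 35 days
2009-04-12 + 35 days = 2009-05-17

2009-05-17


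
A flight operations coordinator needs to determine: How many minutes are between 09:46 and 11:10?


Start time: 09:46 = 586 minutes from midnight
End time: 11:10 = 670 minutes from midnight
Difference: 670 - 586 = 84 minutes
That is 1 hours and 24 minutes

84


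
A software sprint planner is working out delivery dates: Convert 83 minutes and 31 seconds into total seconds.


Minutes: 83
Seconds: 31
Convert minutes to seconds: 83 x 60 = 4980
Add remaining seconds: 4980 + 31 = 5011

5011


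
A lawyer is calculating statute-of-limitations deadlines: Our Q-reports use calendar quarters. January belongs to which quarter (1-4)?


Month: January (month 1)
Q1: January-March (months 1-3)
Q2: April-June (months 4-6)
Q3: July-September (months 7-9)
Q4: October-December (months 10-12)
Month 1 falls in Q1

1


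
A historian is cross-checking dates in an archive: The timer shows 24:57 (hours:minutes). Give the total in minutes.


Hours: 24
Minutes: 57
Convert hours to minutes: 24 x 60 = 1440
Add remaining minutes: 1440 + 57 = 1497

1497


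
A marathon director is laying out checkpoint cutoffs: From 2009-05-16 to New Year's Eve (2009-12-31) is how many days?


Start: May 16, 2009
End: December 31, 2009
Days left in May: 15
June: 30
July: 31
August: 31
September: 30
... plus remaining months
Sum of remaining months: 214
Total: 15 + 214 = 229

229


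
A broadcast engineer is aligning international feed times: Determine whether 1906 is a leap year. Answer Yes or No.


Year: 1906
Divisible by 4? 1906 / 4 = 476.5 -> No
Not divisible by 4, so NOT a leap year

No


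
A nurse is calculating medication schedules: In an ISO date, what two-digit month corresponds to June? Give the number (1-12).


Calendar month order:
5. May
6. June <--
7. July
June is month number 6

6


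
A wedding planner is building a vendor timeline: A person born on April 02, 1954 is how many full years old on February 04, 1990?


Birth: 1954-04-02
Reference: 1990-02-04
Year difference: 1990 - 1954 = 36
Has birthday (04-02) occurred by 02-04? No
Birthday not yet reached this year -> subtract 1
Age in full years: 35

35


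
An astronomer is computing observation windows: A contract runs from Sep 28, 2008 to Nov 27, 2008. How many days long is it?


Start date: 2008-09-28
End date: 2008-11-27
Sep 2008: +3 days
Oct 2008: +31 days
Nov 2008: +26 days
Total: 60 days

60


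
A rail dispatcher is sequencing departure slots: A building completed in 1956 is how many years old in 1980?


Birth year: 1956
Current year: 1980
Age = current year - birth year
Age = 1980 - 1956 = 24

24


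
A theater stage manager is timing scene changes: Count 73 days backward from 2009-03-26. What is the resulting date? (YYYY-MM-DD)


Start: 2009-03-26
Subtracting 73 days
Days already passed in March: 26
After going back through March: 47 more days to subtract
February 2009: 28 days, 19 remaining
January 2009 has 31 days, need 19
Result: 2009-01-12

2009-01-12


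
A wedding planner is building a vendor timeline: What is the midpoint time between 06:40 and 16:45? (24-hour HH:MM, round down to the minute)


Start time: 06:40 = 400 minutes from midnight
End time: 16:45 = 1005 minutes from midnight
Sum: 400 + 1005 = 1405
Midpoint: 1405 / 2 = 702 minutes
Convert: 702 / 60 = 11 hours, 42 minutes
Result: 11:42

11:42


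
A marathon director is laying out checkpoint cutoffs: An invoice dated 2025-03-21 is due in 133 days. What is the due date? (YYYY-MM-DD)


Start: 2025-03-21
Adding 133 days
Days remaining in March: 10
After March: 123 days still to add
April 2025: 30 days, 93 remaining
May 2025: 31 days, 62 remaining
June 2025: 30 days, 32 remaining
July 2025: 31 days, 1 remaining
Result: 2025-08-01

2025-08-01


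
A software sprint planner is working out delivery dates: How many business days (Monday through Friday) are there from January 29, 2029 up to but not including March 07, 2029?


Start: 2029-01-29 (Monday)
End (exclusive): 2029-03-07 (Wednesday)
Total calendar days: 37
Full weeks: 37 // 7 = 5 -> 25 weekdays
Remaining 2 days starting on Monday:
  Mon(w), Tue(w) -> 2 weekdays
Total business days: 25 + 2 = 27

27


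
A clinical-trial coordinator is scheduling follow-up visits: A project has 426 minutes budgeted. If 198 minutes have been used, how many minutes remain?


Total budget: 426 minutes
Time used: 198 minutes
Remaining: 426 - 198 = 228 minutes
Percent used: 46.5%
Percent remaining: 53.5%

228


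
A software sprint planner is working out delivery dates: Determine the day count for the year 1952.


Year: 1952
Check leap year rules:
Divisible by 4? Yes
Divisible by 100? No
1952 is a leap year
Days: 366

366


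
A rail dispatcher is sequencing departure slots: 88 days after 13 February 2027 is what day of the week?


Start: 2027-02-13 (Saturday)
Step 1 - find target date: add 88 days
  2027-02-13 + 88 days = 2027-05-12
Step 2 - day of week:
  88 mod 7 = 4
  Saturday + 4 days -> Wednesday
Result: Wednesday (2027-05-12)

Wednesday


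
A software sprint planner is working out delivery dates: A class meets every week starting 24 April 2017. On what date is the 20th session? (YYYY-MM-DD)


First occurrence: 2017-04-24 (occurrence 1)
Each occurrence is 7 days after the previous.
Occurrence 20 is 19 weeks after the first.
19 weeks = 133 days
2017-04-24 + 133 days = 2017-09-04

2017-09-04


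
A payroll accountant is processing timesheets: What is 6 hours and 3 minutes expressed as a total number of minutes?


Hours: 6
Minutes: 3
Convert hours to minutes: 6 x 60 = 360
Add remaining minutes: 360 + 3 = 363

363


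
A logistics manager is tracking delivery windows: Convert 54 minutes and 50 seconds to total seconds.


Minutes: 54
Extra seconds: 50
Seconds per minute: 60
Minutes to seconds: 54 x 60 = 3240
Total: 3240 + 50 = 3290

3290


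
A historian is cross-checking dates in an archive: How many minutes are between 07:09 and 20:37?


Start time: 07:09 = 429 minutes from midnight
End time: 20:37 = 1237 minutes from midnight
Difference: 1237 - 429 = 808 minutes
That is 13 hours and 28 minutes

808


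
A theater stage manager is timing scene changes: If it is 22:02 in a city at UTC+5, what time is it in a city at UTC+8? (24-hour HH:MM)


Local time: 22:02 at UTC+5 (offset 5h)
Target zone: UTC+8 (offset 8h)
Difference: 8 - (5) = 3 hours
Calculation: 22 + (3) = 25
Wraparound: (25) mod 24 = 1
Result: 01:02

01:02


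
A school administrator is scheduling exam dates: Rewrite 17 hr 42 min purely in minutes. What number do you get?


Hours: 17
Extra minutes: 42
Minutes per hour: 60
Hours to minutes: 17 x 60 = 1020
Total: 1020 + 42 = 1062

1062


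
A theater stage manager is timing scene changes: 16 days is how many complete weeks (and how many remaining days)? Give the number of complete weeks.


Total days: 16
Days per week: 7
Division: 16 / 7 = 2 remainder 2
Complete weeks: 2
Remaining days: 2

2


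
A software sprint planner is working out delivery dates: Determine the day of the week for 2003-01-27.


Date: 2003-01-27
January 1, 2003 is a Wednesday
Day of year: 27
Offset from Jan 1: 26 days
26 mod 7 = 5
Result: Monday

Monday


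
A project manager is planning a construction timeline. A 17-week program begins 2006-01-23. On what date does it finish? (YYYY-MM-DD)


Start: 2006-01-23
Weeks to add: 17
Convert to days: 17 x 7 = 119 days
Add 119 days to 2006-01-23
Result: 2006-05-22

2006-05-22


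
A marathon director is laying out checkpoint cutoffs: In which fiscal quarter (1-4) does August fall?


Month: August (month 8)
Q1: January-March (months 1-3)
Q2: April-June (months 4-6)
Q3: July-September (months 7-9)
Q4: October-December (months 10-12)
Month 8 falls in Q3

3


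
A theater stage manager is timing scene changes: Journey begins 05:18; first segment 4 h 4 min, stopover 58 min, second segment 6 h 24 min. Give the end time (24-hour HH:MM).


Depart: 05:18
Leg 1: +244 min -> 09:22
Layover: +58 min -> 10:20
Leg 2: +384 min -> 16:44
Total travel: 686 minutes = 11h 26m
Arrival: 16:44

16:44


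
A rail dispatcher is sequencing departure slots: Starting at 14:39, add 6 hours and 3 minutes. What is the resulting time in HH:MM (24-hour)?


Start time: 14:39
Adding: 6 hours 3 minutes
Minutes: 39 + 3 = 42
Hours: 14 + 6 + 0 = 20
Result: 20:42

20:42


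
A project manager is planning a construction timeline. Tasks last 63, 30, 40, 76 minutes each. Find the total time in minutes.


Durations: 63, 30, 40, 76
Running sum: 63
+ 30 = 93
+ 40 = 133
+ 76 = 209
Total duration: 209 minutes
That is 3 hours and 29 minutes

209


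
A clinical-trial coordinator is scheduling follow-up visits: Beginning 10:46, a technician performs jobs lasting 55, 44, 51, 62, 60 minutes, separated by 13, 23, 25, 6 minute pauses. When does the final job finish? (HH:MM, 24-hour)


Start: 10:46 = 646 min from midnight
  after task 1 (55 min): 11:41
  after break (13 min): 11:54
  after task 2 (44 min): 12:38
  after break (23 min): 13:01
  after task 3 (51 min): 13:52
  after break (25 min): 14:17
  after task 4 (62 min): 15:19
  after break (6 min): 15:25
  after task 5 (60 min): 16:25
Total elapsed: 339 minutes
End time: 16:25

16:25


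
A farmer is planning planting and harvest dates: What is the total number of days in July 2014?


Month: July
Year: 2014
July is a 31-day month
Total: 31 days

31


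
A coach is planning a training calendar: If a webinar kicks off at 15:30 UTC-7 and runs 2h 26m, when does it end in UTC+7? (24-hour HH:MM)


Start: 15:30 in UTC-7
Step 1 - add duration:
  minutes: 30 + 26 = 56
  hours: 15 + 2 + 0 = 17
  end in UTC-7: 17:56
Step 2 - convert UTC-7 -> UTC+7:
  offset difference: 7 - (-7) = 14 hours
  17 + (14) = 31 -> mod 24 = 7
Result: 07:56 in UTC+7

07:56


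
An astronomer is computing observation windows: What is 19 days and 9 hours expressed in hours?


Days: 19
Extra hours: 9
Hours per day: 24
Days to hours: 19 x 24 = 456
Total: 456 + 9 = 465

465


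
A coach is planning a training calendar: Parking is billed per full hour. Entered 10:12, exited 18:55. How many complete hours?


Start: 10:12
End: 18:55
Hour difference: 18 - 10 = 8 hours
Minute difference: 55 - 12 = 43 minutes
Total minutes: 523
Complete hours: 523 / 60 = 8 (remainder 43)

8


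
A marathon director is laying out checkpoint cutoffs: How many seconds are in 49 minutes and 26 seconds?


Minutes: 49
Seconds: 26
Convert minutes to seconds: 49 x 60 = 2940
Add remaining seconds: 2940 + 26 = 2966

2966


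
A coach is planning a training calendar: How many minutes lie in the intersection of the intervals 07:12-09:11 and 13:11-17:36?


Interval A: [432, 551] minutes from midnight
Interval B: [791, 1056] minutes from midnight
Overlap start = max(432, 791) = 791
Overlap end = min(551, 1056) = 551
End <= start, so the intervals do not overlap: 0 minutes

0


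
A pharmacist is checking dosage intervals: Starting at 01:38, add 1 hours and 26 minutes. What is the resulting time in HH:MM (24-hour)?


Start time: 01:38
Adding: 1 hours 26 minutes
Minutes: 38 + 26 = 64
Minute overflow: 64 >= 60, so carry 1 hour, minutes = 4
Hours: 1 + 1 + 1 = 3
Result: 03:04

03:04


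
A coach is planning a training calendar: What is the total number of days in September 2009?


Month: September
Year: 2009
September is a 30-day month
Total: 30 days

30


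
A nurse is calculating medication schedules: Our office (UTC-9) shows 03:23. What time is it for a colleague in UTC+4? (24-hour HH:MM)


Local time: 03:23 at UTC-9 (offset -9h)
Target zone: UTC+4 (offset 4h)
Difference: 4 - (-9) = 13 hours
Calculation: 3 + (13) = 16
Result: 16:23

16:23


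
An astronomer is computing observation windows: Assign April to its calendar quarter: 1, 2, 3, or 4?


Month: April (month 4)
Q1: January-March (months 1-3)
Q2: April-June (months 4-6)
Q3: July-September (months 7-9)
Q4: October-December (months 10-12)
Month 4 falls in Q2

2


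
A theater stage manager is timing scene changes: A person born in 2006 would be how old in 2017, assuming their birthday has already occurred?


Birth year: 2006
Current year: 2017
Age = current year - birth year
Age = 2017 - 2006 = 11

11


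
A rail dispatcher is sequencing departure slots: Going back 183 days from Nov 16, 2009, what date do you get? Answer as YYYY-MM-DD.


Start: 2009-11-16
Subtracting 183 days
Days already passed in November: 16
After going back through November: 167 more days to subtract
October 2009: 31 days, 136 remaining
September 2009: 30 days, 106 remaining
August 2009: 31 days, 75 remaining
July 2009: 31 days, 44 remaining
Result: 2009-05-17

2009-05-17


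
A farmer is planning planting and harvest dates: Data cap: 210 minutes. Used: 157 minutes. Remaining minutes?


Total budget: 210 minutes
Time used: 157 minutes
Remaining: 210 - 157 = 53 minutes
Percent used: 74.8%
Percent remaining: 25.2%

53


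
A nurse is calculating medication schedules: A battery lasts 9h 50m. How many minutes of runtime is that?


Hours: 9
Extra minutes: 50
Minutes per hour: 60
Hours to minutes: 9 x 60 = 540
Total: 540 + 50 = 590

590


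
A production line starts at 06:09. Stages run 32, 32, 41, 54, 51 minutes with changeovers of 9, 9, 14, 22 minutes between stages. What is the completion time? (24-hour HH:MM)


Start: 06:09 = 369 min from midnight
  after task 1 (32 min): 06:41
  after break (9 min): 06:50
  after task 2 (32 min): 07:22
  after break (9 min): 07:31
  after task 3 (41 min): 08:12
  after break (14 min): 08:26
  after task 4 (54 min): 09:20
  after break (22 min): 09:42
  after task 5 (51 min): 10:33
Total elapsed: 264 minutes
End time: 10:33

10:33


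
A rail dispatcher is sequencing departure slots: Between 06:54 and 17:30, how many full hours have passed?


Start: 06:54
End: 17:30
Hour difference: 17 - 6 = 11 hours
Minute difference: 30 - 54 = -24 minutes
Total minutes: 636
Complete hours: 636 / 60 = 10 (remainder 36)

10


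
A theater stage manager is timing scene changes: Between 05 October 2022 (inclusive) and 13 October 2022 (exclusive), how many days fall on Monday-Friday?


Start: 2022-10-05 (Wednesday)
End (exclusive): 2022-10-13 (Thursday)
Total calendar days: 8
Full weeks: 8 // 7 = 1 -> 5 weekdays
Remaining 1 days starting on Wednesday:
  Wed(w) -> 1 weekdays
Total business days: 5 + 1 = 6

6


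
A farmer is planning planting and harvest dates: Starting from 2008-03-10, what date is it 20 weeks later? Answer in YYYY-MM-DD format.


Start: 2008-03-10
Weeks to add: 20
Convert to days: 20 x 7 = 140 days
Add 140 days to 2008-03-10
Result: 2008-07-28

2008-07-28


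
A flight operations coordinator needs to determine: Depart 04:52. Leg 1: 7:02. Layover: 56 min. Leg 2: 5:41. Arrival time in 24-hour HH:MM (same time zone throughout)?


Depart: 04:52
Leg 1: +422 min -> 11:54
Layover: +56 min -> 12:50
Leg 2: +341 min -> 18:31
Total travel: 819 minutes = 13h 39m
Arrival: 18:31

18:31


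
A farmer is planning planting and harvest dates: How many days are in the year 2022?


Year: 2022
Check leap year rules:
Divisible by 4? No
2022 is not a leap year
Days: 365

365


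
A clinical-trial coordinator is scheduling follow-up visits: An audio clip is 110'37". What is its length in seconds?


Minutes: 110
Seconds: 37
Convert minutes to seconds: 110 x 60 = 6600
Add remaining seconds: 6600 + 37 = 6637

6637


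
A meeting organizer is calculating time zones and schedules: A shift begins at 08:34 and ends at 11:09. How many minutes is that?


Start time: 08:34 = 514 minutes from midnight
End time: 11:09 = 669 minutes from midnight
Difference: 669 - 514 = 155 minutes
That is 2 hours and 35 minutes

155


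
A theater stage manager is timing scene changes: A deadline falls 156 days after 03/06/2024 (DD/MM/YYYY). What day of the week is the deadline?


Start: 2024-06-03 (Monday)
Step 1 - find target date: add 156 days
  2024-06-03 + 156 days = 2024-11-06
Step 2 - day of week:
  156 mod 7 = 2
  Monday + 2 days -> Wednesday
Result: Wednesday (2024-11-06)

Wednesday


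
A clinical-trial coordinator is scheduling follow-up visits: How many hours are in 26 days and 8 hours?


Days: 26
Extra hours: 8
Hours per day: 24
Days to hours: 26 x 24 = 624
Total: 624 + 8 = 632

632


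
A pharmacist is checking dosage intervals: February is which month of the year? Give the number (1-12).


Calendar month order:
1. January
2. February <--
3. March
February is month number 2

2


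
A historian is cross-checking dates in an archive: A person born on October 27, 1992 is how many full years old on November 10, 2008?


Birth: 1992-10-27
Reference: 2008-11-10
Year difference: 2008 - 1992 = 16
Has birthday (10-27) occurred by 11-10? Yes
Age in full years: 16

16


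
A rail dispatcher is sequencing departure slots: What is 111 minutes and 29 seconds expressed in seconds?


Minutes: 111
Extra seconds: 29
Seconds per minute: 60
Minutes to seconds: 111 x 60 = 6660
Total: 6660 + 29 = 6689

6689


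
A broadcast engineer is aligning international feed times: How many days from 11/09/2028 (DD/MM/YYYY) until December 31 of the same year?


Start: September 11, 2028
End: December 31, 2028
Days left in September: 19
October: 31
November: 30
December: 31
Sum of remaining months: 92
Total: 19 + 92 = 111

111


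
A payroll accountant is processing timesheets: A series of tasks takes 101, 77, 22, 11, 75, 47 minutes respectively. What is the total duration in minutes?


Durations: 101, 77, 22, 11, 75, 47
Running sum: 101
+ 77 = 178
+ 22 = 200
+ 11 = 211
+ 75 = 286
+ 47 = 333
Total duration: 333 minutes
That is 5 hours and 33 minutes

333


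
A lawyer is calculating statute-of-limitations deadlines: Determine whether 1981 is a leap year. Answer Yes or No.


Year: 1981
Divisible by 4? 1981 / 4 = 495.25 -> No
Not divisible by 4, so NOT a leap year

No


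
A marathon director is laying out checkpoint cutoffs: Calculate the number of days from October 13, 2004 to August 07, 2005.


Start date: 2004-10-13
End date: 2005-08-07
Oct 2004: +19 days
Nov 2004: +30 days
Dec 2004: +31 days
... (8 more months)
Total: 298 days

298


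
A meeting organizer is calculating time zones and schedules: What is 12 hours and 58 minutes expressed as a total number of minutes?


Hours: 12
Minutes: 58
Convert hours to minutes: 12 x 60 = 720
Add remaining minutes: 720 + 58 = 778

778


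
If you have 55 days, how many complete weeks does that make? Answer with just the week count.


Total days: 55
Days per week: 7
Division: 55 / 7 = 7 remainder 6
Complete weeks: 7
Remaining days: 6

7


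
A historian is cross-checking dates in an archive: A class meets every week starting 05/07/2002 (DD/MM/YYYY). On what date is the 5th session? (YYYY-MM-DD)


First occurrence: 2002-07-05 (occurrence 1)
Each occurrence is 7 days after the previous.
Occurrence 5 is 4 weeks after the first.
4 weeks = 28 days
2002-07-05 + 28 days = 2002-08-02

2002-08-02


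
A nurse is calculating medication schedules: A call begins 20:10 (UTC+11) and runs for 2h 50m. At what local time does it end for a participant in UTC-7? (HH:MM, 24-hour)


Start: 20:10 in UTC+11
Step 1 - add duration:
  minutes: 10 + 50 = 60 (carry 1h)
  hours: 20 + 2 + 1 = 23
  end in UTC+11: 23:00
Step 2 - convert UTC+11 -> UTC-7:
  offset difference: -7 - (11) = -18 hours
  23 + (-18) = 5 -> mod 24 = 5
Result: 05:00 in UTC-7

05:00


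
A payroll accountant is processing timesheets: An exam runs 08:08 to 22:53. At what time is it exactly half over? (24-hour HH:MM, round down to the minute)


Start time: 08:08 = 488 minutes from midnight
End time: 22:53 = 1373 minutes from midnight
Sum: 488 + 1373 = 1861
Midpoint: 1861 / 2 = 930 minutes
Convert: 930 / 60 = 15 hours, 30 minutes
Result: 15:30

15:30


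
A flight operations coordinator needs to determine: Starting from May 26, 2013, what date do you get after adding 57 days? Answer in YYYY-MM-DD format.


Start: 2013-05-26
Adding 57 days
Days remaining in May: 5
After May: 52 days still to add
June 2013: 30 days, 22 remaining
July 2013 has 31 days, need 22
Result: 2013-07-22

2013-07-22


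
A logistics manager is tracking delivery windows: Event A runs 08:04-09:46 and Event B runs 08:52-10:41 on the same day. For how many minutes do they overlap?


Interval A: [484, 586] minutes from midnight
Interval B: [532, 641] minutes from midnight
Overlap start = max(484, 532) = 532
Overlap end = min(586, 641) = 586
Overlap = 586 - 532 = 54 minutes

54


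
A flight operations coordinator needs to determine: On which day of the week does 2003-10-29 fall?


Date: 2003-10-29
January 1, 2003 is a Wednesday
Day of year: 302
Offset from Jan 1: 301 days
301 mod 7 = 0
Result: Wednesday

Wednesday


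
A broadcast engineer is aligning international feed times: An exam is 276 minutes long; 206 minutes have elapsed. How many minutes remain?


Total budget: 276 minutes
Time used: 206 minutes
Remaining: 276 - 206 = 70 minutes
Percent used: 74.6%
Percent remaining: 25.4%

70


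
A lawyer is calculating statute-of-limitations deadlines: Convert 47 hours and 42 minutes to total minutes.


Hours: 47
Extra minutes: 42
Minutes per hour: 60
Hours to minutes: 47 x 60 = 2820
Total: 2820 + 42 = 2862

2862


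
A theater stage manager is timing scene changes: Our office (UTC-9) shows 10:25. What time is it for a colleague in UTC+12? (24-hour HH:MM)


Local time: 10:25 at UTC-9 (offset -9h)
Target zone: UTC+12 (offset 12h)
Difference: 12 - (-9) = 21 hours
Calculation: 10 + (21) = 31
Wraparound: (31) mod 24 = 7
Result: 07:25

07:25


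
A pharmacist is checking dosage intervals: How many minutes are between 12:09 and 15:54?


Start time: 12:09 = 729 minutes from midnight
End time: 15:54 = 954 minutes from midnight
Difference: 954 - 729 = 225 minutes
That is 3 hours and 45 minutes

225


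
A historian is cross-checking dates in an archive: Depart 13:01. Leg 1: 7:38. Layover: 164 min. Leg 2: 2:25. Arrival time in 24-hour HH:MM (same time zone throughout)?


Depart: 13:01
Leg 1: +458 min -> 20:39
Layover: +164 min -> 23:23
Leg 2: +145 min -> 01:48
Total travel: 767 minutes = 12h 47m
Arrival: 01:48

01:48


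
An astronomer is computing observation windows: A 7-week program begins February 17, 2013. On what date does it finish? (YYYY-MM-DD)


Start: 2013-02-17
Weeks to add: 7
Convert to days: 7 x 7 = 49 days
Add 49 days to 2013-02-17
Result: 2013-04-07

2013-04-07


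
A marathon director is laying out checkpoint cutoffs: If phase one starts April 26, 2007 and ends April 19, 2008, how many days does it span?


Start date: 2007-04-26
End date: 2008-04-19
Apr 2007: +5 days
May 2007: +31 days
Jun 2007: +30 days
... (10 more months)
Total: 359 days

359


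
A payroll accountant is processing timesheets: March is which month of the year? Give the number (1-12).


Calendar month order:
2. February
3. March <--
4. April
March is month number 3

3


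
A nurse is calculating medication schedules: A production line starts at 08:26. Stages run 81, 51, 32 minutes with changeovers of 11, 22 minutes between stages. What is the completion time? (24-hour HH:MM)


Start: 08:26 = 506 min from midnight
  after task 1 (81 min): 09:47
  after break (11 min): 09:58
  after task 2 (51 min): 10:49
  after break (22 min): 11:11
  after task 3 (32 min): 11:43
Total elapsed: 197 minutes
End time: 11:43

11:43


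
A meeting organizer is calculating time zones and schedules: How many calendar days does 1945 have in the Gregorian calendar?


Year: 1945
Check leap year rules:
Divisible by 4? No
1945 is not a leap year
Days: 365

365


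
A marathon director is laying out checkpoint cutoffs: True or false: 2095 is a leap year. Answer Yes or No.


Year: 2095
Divisible by 4? 2095 / 4 = 523.75 -> No
Not divisible by 4, so NOT a leap year

No


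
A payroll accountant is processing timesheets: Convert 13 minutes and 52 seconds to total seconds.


Minutes: 13
Extra seconds: 52
Seconds per minute: 60
Minutes to seconds: 13 x 60 = 780
Total: 780 + 52 = 832

832
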